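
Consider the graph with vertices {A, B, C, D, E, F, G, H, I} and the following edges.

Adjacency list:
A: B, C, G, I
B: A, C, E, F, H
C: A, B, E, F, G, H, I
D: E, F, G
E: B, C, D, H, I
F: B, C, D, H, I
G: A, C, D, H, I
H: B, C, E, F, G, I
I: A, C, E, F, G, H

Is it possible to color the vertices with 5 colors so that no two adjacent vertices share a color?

Yes

The chromatic number is 4. C, G, H, I form a clique, so at least 4 colors are needed.
4 colors suffice: color 1 → {C, D}; color 2 → {A, H}; color 3 → {B, I}; color 4 → {E, F, G}.
Since 5 ≥ 4, a proper 5-coloring certainly exists.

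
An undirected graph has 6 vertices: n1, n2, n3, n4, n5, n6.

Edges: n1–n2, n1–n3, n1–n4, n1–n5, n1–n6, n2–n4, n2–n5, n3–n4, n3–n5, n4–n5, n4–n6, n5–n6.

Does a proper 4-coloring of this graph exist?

The chromatic number is 4. n1, n2, n4, n5 form a clique, so at least 4 colors are needed.
One proper 4-coloring: n1=1, n2=4, n3=4, n4=2, n5=3, n6=4.
That is already a proper 4-coloring.

Yes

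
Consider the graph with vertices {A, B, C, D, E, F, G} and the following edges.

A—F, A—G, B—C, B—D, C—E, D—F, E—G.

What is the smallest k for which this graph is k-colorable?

3

The cycle F-A-G-E-C-B-D-F has odd length 7, so it cannot be 2-colored; at least 3 colors are needed.
3 colors suffice: color red → {A, B, E}; color blue → {C, F, G}; color green → {D}. No two adjacent vertices share a color.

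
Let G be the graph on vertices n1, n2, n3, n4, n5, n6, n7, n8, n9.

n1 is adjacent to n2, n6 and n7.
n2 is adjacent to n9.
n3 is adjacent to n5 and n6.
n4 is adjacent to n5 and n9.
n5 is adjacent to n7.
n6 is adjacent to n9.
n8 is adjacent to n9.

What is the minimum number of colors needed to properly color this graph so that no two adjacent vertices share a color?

The cycle n5-n7-n1-n6-n3-n5 has odd length 5, so it cannot be 2-colored; at least 3 colors are needed.
One proper 3-coloring: n1=R, n2=B, n3=G, n4=B, n5=R, n6=B, n7=B, n8=B, n9=R. Every edge joins two different colors.

3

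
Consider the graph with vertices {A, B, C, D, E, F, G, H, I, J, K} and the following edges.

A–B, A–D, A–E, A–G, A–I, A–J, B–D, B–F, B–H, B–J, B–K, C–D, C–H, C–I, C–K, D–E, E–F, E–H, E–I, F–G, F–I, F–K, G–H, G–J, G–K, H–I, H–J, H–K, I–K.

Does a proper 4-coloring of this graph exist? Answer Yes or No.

Yes

The chromatic number is 4. C, H, I, K are mutually adjacent (a clique of size 4), so at least 4 colors are needed.
4 colors suffice: color 1 → {A, F, H}; color 2 → {B, G, I}; color 3 → {D, J, K}; color 4 → {C, E}.
That is already a proper 4-coloring.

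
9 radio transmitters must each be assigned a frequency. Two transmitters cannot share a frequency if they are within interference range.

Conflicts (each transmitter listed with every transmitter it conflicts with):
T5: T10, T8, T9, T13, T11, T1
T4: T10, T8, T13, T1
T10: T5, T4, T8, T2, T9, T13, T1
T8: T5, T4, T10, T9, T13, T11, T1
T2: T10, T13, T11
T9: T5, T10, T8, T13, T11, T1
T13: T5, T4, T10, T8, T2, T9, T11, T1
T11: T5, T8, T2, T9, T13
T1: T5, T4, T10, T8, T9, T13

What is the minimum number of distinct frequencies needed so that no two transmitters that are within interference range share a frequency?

6

T5, T10, T8, T9, T13, T1 all conflict with each other, so at least 6 frequencies are needed.
6 frequencies suffice: frequency 1 → {T13}; frequency 2 → {T10, T11}; frequency 3 → {T8, T2}; frequency 4 → {T1}; frequency 5 → {T4, T9}; frequency 6 → {T5}. No two conflicting transmitters share a frequency.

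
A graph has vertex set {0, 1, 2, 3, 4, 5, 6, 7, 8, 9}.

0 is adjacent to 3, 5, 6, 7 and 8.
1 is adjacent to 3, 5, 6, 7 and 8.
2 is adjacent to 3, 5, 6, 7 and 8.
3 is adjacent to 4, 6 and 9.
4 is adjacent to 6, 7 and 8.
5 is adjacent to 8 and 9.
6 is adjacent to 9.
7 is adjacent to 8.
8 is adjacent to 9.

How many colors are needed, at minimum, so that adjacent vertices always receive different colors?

3

5, 8, 9 are mutually adjacent, so at least 3 colors are needed.
One proper 3-coloring: 0=green, 1=green, 2=green, 3=red, 4=green, 5=blue, 6=blue, 7=blue, 8=red, 9=green. No two adjacent vertices share a color.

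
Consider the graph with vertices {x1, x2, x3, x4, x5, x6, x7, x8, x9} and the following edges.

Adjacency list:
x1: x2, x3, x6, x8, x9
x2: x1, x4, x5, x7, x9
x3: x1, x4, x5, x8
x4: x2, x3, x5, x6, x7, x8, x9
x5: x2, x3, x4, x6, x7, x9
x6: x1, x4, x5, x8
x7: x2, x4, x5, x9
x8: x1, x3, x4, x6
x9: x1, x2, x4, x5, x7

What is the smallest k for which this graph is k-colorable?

5

x2, x4, x5, x7, x9 form a clique, so at least 5 colors are needed.
5 colors suffice: x1=1, x2=4, x3=3, x4=1, x5=2, x6=3, x7=5, x8=2, x9=3. Each edge has distinct colors on its endpoints.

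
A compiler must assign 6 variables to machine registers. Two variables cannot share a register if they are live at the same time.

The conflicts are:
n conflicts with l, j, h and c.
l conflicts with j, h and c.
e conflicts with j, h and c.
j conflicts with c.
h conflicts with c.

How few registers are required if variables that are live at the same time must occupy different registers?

n, l, j, c pairwise conflict, so at least 4 registers are needed.
Using 4 registers: n=4, l=3, e=3, j=2, h=2, c=1. Each listed conflict is separated.

4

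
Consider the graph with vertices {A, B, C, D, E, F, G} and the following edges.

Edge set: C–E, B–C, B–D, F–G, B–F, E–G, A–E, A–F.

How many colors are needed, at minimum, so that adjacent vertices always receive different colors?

The cycle E-C-B-F-A-E has odd length 5, so it cannot be 2-colored; at least 3 colors are needed.
One proper 3-coloring: A=green, B=red, C=blue, D=blue, E=red, F=blue, G=green. Each edge has distinct colors on its endpoints.

3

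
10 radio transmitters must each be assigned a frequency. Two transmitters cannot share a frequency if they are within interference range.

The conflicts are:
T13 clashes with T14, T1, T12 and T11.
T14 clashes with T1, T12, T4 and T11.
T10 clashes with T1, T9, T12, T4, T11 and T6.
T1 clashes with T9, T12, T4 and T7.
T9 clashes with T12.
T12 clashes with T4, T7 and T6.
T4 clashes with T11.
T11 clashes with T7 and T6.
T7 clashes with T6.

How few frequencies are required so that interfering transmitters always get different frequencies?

T13, T14, T1, T12 pairwise conflict, so at least 4 frequencies are needed.
Using 4 frequencies: T13=4, T14=3, T10=3, T1=2, T9=4, T12=1, T4=4, T11=1, T7=3, T6=2. Each listed conflict is separated.

4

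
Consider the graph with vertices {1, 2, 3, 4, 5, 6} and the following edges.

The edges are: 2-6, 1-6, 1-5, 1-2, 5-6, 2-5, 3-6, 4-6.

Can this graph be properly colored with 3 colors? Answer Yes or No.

No

1, 2, 5, 6 are pairwise adjacent (a clique of size 4), so at least 4 colors are needed.
So 3 colors are not enough.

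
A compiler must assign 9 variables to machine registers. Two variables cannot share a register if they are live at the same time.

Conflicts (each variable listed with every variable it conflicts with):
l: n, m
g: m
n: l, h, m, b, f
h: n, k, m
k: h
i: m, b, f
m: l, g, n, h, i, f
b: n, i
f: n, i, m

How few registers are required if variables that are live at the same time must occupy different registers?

l, n, m all conflict with each other, so at least 3 registers are needed.
A valid assignment using 3 registers: l=3, g=2, n=2, h=3, k=1, i=2, m=1, b=1, f=3. Every pair that conflicts lands in different registers.

3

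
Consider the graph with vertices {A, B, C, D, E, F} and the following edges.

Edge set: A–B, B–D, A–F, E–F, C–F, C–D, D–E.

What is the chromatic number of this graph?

3

The cycle A-B-D-E-F-A has odd length 5, so it cannot be 2-colored; at least 3 colors are needed.
3 colors suffice: color red → {D, F}; color blue → {A, C, E}; color green → {B}. Every edge joins two different colors.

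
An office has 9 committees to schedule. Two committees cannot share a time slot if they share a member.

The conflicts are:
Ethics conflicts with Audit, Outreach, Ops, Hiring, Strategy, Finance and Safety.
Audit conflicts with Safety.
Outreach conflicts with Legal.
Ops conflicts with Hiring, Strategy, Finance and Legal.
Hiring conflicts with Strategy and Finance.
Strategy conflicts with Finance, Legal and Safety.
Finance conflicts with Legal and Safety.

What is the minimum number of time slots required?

5

Ethics, Ops, Hiring, Strategy, Finance all conflict with each other, so at least 5 time slots are needed.
5 time slots suffice: Ethics=1, Audit=2, Outreach=2, Ops=4, Hiring=5, Strategy=2, Finance=3, Legal=1, Safety=4. Each listed conflict is separated.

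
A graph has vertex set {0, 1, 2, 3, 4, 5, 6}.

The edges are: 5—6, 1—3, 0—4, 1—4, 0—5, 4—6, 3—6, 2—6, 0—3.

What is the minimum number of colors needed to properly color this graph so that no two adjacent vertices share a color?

2

5 and 6 are adjacent, so at least 2 colors are needed.
2 colors suffice: color a → {0, 1, 6}; color b → {2, 3, 4, 5}. No two adjacent vertices share a color.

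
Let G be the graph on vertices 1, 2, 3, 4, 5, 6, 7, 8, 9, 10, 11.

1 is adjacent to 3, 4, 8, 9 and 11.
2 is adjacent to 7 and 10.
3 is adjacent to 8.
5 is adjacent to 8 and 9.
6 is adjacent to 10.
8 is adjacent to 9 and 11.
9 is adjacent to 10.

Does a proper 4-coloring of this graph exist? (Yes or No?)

Yes

The chromatic number is 3. 1, 3, 8 form a triangle, so at least 3 colors are needed.
3 colors suffice: color red → {4, 7, 8, 10}; color blue → {1, 2, 5, 6}; color green → {3, 9, 11}.
Since 4 ≥ 3, a proper 4-coloring certainly exists.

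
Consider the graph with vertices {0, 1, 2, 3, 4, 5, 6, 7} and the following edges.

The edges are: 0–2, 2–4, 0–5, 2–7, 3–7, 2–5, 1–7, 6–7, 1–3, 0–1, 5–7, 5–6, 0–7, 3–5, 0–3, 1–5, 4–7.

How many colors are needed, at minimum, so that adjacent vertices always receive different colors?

5

0, 1, 3, 5, 7 form a clique, so at least 5 colors are needed.
5 colors suffice: color red → {7}; color blue → {4, 5}; color green → {0, 6}; color yellow → {1, 2}; color purple → {3}. Each edge has distinct colors on its endpoints.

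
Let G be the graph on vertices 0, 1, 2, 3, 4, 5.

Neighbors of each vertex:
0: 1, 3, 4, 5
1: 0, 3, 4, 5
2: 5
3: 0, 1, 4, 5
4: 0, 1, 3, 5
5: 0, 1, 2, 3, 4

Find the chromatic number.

0, 1, 3, 4, 5 are pairwise adjacent (a clique of size 5), so at least 5 colors are needed.
5 colors suffice: 0=c, 1=b, 2=b, 3=e, 4=d, 5=a. Every edge joins two different colors.

5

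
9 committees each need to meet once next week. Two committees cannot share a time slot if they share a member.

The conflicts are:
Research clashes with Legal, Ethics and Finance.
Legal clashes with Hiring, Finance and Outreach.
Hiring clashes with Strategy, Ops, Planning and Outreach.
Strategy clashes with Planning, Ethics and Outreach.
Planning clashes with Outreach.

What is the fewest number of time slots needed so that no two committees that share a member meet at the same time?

4

Hiring, Strategy, Planning, Outreach are mutually in conflict, so at least 4 time slots are needed.
A valid assignment using 4 time slots: Research=1, Legal=2, Hiring=1, Strategy=2, Ops=2, Planning=4, Ethics=3, Finance=3, Outreach=3. Every pair that conflicts lands in different time slots.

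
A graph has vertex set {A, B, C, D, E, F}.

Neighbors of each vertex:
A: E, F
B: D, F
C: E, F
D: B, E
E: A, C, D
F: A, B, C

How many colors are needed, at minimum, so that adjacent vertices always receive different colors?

The cycle B-D-E-A-F-B has odd length 5, so it cannot be 2-colored; at least 3 colors are needed.
3 colors suffice: A=blue, B=green, C=blue, D=blue, E=red, F=red. Every edge joins two different colors.

3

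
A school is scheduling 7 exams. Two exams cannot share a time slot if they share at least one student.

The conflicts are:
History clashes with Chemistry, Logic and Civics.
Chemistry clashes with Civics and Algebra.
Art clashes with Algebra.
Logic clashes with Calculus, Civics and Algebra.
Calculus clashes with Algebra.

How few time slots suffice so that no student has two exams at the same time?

Logic, Calculus, Algebra all conflict with each other, so at least 3 time slots are needed.
3 time slots suffice: time slot 1 → {History, Algebra}; time slot 2 → {Chemistry, Art, Logic}; time slot 3 → {Calculus, Civics}. Every pair that conflicts lands in different time slots.

3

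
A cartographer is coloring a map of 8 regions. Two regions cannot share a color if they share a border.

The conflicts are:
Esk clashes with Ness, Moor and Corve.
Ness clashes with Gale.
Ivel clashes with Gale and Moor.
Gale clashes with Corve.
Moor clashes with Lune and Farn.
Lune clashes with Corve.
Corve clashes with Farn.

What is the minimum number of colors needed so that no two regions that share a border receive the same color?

3

The cycle Ivel-Moor-Lune-Corve-Gale-Ivel has odd length 5, so it cannot be 2-colored; at least 3 colors are needed.
A valid assignment using 3 colors: Esk=2, Ness=1, Ivel=3, Gale=2, Moor=1, Lune=2, Corve=1, Farn=2. Every pair that conflicts lands in different colors.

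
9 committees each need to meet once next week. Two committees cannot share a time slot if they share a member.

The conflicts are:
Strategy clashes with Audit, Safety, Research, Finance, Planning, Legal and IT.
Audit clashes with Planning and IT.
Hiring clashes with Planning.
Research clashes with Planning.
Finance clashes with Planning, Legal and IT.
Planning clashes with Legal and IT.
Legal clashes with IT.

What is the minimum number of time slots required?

5

Strategy, Finance, Planning, Legal, IT pairwise conflict, so at least 5 time slots are needed.
5 time slots suffice: time slot 1 → {Safety, Planning}; time slot 2 → {Strategy, Hiring}; time slot 3 → {Research, IT}; time slot 4 → {Audit, Finance}; time slot 5 → {Legal}. Every pair that conflicts lands in different time slots.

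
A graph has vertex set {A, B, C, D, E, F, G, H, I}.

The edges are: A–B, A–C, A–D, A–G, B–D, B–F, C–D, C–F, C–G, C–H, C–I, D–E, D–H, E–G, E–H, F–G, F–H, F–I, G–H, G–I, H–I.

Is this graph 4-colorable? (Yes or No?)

No

C, F, G, H, I are pairwise adjacent (a clique of size 5), so at least 5 colors are needed.
So 4 colors are not enough.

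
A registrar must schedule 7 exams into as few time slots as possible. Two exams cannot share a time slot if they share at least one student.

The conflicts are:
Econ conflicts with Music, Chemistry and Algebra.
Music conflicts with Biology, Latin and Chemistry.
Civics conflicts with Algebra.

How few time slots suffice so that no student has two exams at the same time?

3

Econ, Music, Chemistry all conflict with each other, so at least 3 time slots are needed.
A valid assignment using 3 time slots: Econ=2, Music=1, Biology=2, Latin=2, Civics=2, Chemistry=3, Algebra=1. Each listed conflict is separated.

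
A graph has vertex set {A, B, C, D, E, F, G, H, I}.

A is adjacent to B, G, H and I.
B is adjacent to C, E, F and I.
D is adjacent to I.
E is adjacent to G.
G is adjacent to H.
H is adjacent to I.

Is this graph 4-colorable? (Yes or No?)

The chromatic number is 3. A, H, I are pairwise adjacent, so at least 3 colors are needed.
A valid assignment using 3 colors: A=3, B=1, C=2, D=1, E=3, F=2, G=2, H=1, I=2.
Since 4 ≥ 3, a proper 4-coloring certainly exists.

Yes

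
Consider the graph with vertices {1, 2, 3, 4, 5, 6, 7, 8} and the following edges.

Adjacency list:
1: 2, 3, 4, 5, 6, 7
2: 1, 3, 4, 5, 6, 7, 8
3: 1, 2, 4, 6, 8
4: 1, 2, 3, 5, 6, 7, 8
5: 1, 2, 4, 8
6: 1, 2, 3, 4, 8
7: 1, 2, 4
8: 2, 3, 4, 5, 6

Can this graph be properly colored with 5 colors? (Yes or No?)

The chromatic number is 5. 1, 2, 3, 4, 6 are pairwise adjacent (a clique of size 5), so at least 5 colors are needed.
5 colors suffice: 1=c, 2=a, 3=e, 4=b, 5=d, 6=d, 7=d, 8=c.
That is already a proper 5-coloring.

Yes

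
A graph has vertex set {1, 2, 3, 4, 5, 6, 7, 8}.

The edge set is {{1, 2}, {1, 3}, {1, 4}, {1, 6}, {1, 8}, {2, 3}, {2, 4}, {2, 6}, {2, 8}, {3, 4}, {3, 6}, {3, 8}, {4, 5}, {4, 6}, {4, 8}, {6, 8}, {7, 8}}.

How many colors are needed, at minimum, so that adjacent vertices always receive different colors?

1, 2, 3, 4, 6, 8 form a clique, so at least 6 colors are needed.
6 colors suffice: 1=orange, 2=green, 3=purple, 4=blue, 5=red, 6=yellow, 7=blue, 8=red. Each edge has distinct colors on its endpoints.

6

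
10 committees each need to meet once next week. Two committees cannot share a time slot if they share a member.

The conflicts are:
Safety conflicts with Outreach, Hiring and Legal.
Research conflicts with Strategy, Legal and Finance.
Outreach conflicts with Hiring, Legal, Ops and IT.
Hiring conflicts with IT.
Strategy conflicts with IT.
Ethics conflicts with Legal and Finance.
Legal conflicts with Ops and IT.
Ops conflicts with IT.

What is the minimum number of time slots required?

4

Outreach, Legal, Ops, IT pairwise conflict, so at least 4 time slots are needed.
4 time slots suffice: time slot 1 → {Hiring, Strategy, Legal, Finance}; time slot 2 → {Research, Outreach, Ethics}; time slot 3 → {Safety, IT}; time slot 4 → {Ops}. No two conflicting committees share a time slot.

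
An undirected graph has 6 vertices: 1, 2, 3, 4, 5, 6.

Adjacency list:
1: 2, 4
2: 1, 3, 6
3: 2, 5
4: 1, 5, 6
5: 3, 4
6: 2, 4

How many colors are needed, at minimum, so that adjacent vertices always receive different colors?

The cycle 3-2-1-4-5-3 has odd length 5, so it cannot be 2-colored; at least 3 colors are needed.
3 colors suffice: color a → {2, 4}; color b → {1, 5, 6}; color c → {3}. No two adjacent vertices share a color.

3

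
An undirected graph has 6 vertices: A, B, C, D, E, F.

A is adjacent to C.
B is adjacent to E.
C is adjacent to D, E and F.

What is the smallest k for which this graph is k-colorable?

2

A and C are adjacent, so at least 2 colors are needed.
2 colors suffice: color red → {B, C}; color blue → {A, D, E, F}. Each edge has distinct colors on its endpoints.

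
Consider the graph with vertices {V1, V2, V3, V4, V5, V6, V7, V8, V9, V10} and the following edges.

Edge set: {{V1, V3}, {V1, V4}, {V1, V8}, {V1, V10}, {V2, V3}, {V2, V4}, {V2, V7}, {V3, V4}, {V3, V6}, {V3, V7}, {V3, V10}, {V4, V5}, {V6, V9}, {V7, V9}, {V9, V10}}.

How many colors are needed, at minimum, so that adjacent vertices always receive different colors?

V2, V3, V7 form a triangle, so at least 3 colors are needed.
3 colors suffice: color 1 → {V3, V5, V8, V9}; color 2 → {V4, V6, V7, V10}; color 3 → {V1, V2}. No two adjacent vertices share a color.

3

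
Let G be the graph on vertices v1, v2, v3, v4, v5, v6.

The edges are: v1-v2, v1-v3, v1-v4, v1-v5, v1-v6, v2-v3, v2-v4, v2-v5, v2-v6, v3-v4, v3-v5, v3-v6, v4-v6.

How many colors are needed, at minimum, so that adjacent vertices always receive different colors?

5

v1, v2, v3, v4, v6 are pairwise adjacent (a clique of size 5), so at least 5 colors are needed.
5 colors suffice: v1=G, v2=B, v3=R, v4=P, v5=Y, v6=Y. Every edge joins two different colors.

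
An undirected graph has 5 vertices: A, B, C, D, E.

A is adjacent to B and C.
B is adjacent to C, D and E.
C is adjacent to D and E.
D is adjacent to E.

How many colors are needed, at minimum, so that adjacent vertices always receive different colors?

4

B, C, D, E are mutually adjacent (a clique of size 4), so at least 4 colors are needed.
4 colors suffice: color 1 → {B}; color 2 → {C}; color 3 → {A, E}; color 4 → {D}. Every edge joins two different colors.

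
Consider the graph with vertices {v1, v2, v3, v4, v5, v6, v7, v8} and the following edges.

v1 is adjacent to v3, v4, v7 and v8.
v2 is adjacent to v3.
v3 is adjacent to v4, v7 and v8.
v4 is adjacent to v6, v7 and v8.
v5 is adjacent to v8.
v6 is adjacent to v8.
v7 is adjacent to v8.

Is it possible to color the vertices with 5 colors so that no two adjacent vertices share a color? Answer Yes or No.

The chromatic number is 5. v1, v3, v4, v7, v8 are mutually adjacent (a clique of size 5), so at least 5 colors are needed.
5 colors suffice: v1=yellow, v2=red, v3=green, v4=blue, v5=blue, v6=green, v7=purple, v8=red.
That is already a proper 5-coloring.

Yes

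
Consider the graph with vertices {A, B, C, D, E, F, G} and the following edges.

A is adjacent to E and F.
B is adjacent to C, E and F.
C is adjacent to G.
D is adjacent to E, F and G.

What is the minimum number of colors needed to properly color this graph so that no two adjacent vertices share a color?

3

The cycle E-B-C-G-D-E has odd length 5, so it cannot be 2-colored; at least 3 colors are needed.
3 colors suffice: A=1, B=1, C=2, D=1, E=2, F=2, G=3. Each edge has distinct colors on its endpoints.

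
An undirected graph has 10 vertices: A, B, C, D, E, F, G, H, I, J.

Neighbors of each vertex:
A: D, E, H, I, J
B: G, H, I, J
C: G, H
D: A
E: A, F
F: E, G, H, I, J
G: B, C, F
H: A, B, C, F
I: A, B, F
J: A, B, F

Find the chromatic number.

C and H are adjacent, so at least 2 colors are needed.
One proper 2-coloring: A=1, B=1, C=1, D=2, E=2, F=1, G=2, H=2, I=2, J=2. Each edge has distinct colors on its endpoints.

2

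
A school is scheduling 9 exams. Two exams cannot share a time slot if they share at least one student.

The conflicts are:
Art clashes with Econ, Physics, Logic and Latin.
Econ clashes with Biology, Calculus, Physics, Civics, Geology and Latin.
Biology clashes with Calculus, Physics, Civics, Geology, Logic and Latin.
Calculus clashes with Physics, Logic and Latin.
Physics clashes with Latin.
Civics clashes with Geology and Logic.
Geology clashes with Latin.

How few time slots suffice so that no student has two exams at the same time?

Econ, Biology, Calculus, Physics, Latin all conflict with each other, so at least 5 time slots are needed.
5 time slots suffice: Art=2, Econ=1, Biology=2, Calculus=5, Physics=4, Civics=3, Geology=4, Logic=1, Latin=3. No two conflicting exams share a time slot.

5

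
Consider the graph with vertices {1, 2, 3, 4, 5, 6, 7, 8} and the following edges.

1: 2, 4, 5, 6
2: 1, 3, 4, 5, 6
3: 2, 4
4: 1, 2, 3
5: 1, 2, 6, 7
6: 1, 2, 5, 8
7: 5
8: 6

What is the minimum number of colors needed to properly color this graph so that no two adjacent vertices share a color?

1, 2, 5, 6 form a clique, so at least 4 colors are needed.
4 colors suffice: color red → {2, 7, 8}; color blue → {4, 6}; color green → {1, 3}; color yellow → {5}. No two adjacent vertices share a color.

4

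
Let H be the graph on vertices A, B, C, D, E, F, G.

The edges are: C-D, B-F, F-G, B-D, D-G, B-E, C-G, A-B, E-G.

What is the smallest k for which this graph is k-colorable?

C, D, G are pairwise adjacent, so at least 3 colors are needed.
3 colors suffice: color 1 → {B, G}; color 2 → {A, D, E, F}; color 3 → {C}. Each edge has distinct colors on its endpoints.

3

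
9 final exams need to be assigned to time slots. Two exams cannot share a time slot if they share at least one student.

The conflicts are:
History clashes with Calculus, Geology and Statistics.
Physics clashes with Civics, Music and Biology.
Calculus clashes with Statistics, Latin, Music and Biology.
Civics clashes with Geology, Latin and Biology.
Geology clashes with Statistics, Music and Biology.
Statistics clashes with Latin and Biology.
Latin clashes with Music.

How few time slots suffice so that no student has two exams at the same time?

History, Calculus, Statistics pairwise conflict, so at least 3 time slots are needed.
3 time slots suffice: History=3, Physics=1, Calculus=1, Civics=2, Geology=1, Statistics=2, Latin=3, Music=2, Biology=3. Each listed conflict is separated.

3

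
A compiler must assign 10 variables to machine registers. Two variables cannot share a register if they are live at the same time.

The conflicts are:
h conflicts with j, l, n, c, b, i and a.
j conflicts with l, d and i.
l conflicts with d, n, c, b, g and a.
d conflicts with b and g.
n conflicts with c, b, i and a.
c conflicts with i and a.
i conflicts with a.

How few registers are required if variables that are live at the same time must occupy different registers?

5

h, l, n, c, a all conflict with each other, so at least 5 registers are needed.
A valid assignment using 5 registers: h=2, j=3, l=1, d=2, n=3, c=5, b=4, i=1, g=3, a=4. Every pair that conflicts lands in different registers.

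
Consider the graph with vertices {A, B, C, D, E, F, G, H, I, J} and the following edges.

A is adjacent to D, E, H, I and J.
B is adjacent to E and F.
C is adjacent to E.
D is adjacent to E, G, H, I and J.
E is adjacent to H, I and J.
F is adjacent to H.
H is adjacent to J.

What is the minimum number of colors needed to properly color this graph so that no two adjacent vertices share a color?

5

A, D, E, H, J are pairwise adjacent (a clique of size 5), so at least 5 colors are needed.
One proper 5-coloring: A=yellow, B=blue, C=blue, D=blue, E=red, F=red, G=red, H=green, I=green, J=purple. Every edge joins two different colors.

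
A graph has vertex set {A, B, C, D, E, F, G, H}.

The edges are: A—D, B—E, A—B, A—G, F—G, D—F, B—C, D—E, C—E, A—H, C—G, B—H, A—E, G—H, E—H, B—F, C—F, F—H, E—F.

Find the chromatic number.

B, C, E, F form a clique, so at least 4 colors are needed.
4 colors suffice: color 1 → {A, F}; color 2 → {E, G}; color 3 → {B, D}; color 4 → {C, H}. Each edge has distinct colors on its endpoints.

4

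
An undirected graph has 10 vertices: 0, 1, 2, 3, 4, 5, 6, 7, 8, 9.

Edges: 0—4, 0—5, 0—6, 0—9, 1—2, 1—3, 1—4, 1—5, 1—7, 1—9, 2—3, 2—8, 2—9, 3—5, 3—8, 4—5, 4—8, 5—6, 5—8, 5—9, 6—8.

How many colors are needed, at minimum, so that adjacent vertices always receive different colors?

3

1, 2, 9 are pairwise adjacent, so at least 3 colors are needed.
3 colors suffice: color red → {2, 5, 7}; color blue → {0, 1, 8}; color green → {3, 4, 6, 9}. No two adjacent vertices share a color.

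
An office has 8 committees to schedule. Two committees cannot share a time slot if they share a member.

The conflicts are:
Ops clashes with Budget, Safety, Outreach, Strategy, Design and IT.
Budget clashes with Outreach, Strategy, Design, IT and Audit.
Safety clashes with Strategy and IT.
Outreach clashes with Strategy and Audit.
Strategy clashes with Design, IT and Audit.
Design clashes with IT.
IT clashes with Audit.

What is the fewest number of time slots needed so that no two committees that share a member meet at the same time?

5

Ops, Budget, Strategy, Design, IT all conflict with each other, so at least 5 time slots are needed.
5 time slots suffice: time slot 1 → {Strategy}; time slot 2 → {Ops, Audit}; time slot 3 → {Budget, Safety}; time slot 4 → {Outreach, IT}; time slot 5 → {Design}. No two conflicting committees share a time slot.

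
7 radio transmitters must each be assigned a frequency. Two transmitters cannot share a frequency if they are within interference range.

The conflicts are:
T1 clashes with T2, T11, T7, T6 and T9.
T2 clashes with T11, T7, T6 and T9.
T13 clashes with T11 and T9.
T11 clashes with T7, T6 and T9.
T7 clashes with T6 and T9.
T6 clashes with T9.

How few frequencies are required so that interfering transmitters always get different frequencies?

6

T1, T2, T11, T7, T6, T9 all conflict with each other, so at least 6 frequencies are needed.
6 frequencies suffice: frequency 1 → {T11}; frequency 2 → {T9}; frequency 3 → {T13, T7}; frequency 4 → {T1}; frequency 5 → {T6}; frequency 6 → {T2}. No two conflicting transmitters share a frequency.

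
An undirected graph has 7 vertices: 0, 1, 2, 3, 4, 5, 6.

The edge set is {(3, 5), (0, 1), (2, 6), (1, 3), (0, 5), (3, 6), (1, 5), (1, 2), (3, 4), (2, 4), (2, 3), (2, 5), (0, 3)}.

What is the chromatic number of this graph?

4

1, 2, 3, 5 are mutually adjacent (a clique of size 4), so at least 4 colors are needed.
4 colors suffice: color a → {3}; color b → {0, 2}; color c → {4, 5, 6}; color d → {1}. Each edge has distinct colors on its endpoints.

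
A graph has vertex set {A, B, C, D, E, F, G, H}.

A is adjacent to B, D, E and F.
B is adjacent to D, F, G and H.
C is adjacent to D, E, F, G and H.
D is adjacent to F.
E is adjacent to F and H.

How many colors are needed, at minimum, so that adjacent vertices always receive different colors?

A, B, D, F are mutually adjacent (a clique of size 4), so at least 4 colors are needed.
4 colors suffice: color 1 → {B, C}; color 2 → {F, G, H}; color 3 → {A}; color 4 → {D, E}. No two adjacent vertices share a color.

4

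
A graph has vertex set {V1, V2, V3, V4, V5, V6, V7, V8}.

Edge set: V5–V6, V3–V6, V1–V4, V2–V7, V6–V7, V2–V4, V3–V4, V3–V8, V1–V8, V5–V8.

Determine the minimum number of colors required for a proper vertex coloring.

The cycle V3-V6-V7-V2-V4-V3 has odd length 5, so it cannot be 2-colored; at least 3 colors are needed.
3 colors suffice: V1=2, V2=3, V3=2, V4=1, V5=2, V6=1, V7=2, V8=1. No two adjacent vertices share a color.

3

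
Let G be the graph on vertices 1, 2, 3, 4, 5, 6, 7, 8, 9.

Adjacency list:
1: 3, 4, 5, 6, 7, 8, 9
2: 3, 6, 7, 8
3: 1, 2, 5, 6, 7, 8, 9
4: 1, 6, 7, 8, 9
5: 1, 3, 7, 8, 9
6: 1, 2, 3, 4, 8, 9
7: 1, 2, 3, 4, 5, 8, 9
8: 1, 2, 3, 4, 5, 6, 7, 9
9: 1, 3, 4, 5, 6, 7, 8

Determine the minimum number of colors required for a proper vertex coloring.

6

1, 3, 5, 7, 8, 9 are mutually adjacent (a clique of size 6), so at least 6 colors are needed.
A valid assignment using 6 colors: 1=e, 2=d, 3=b, 4=b, 5=f, 6=c, 7=c, 8=a, 9=d. Every edge joins two different colors.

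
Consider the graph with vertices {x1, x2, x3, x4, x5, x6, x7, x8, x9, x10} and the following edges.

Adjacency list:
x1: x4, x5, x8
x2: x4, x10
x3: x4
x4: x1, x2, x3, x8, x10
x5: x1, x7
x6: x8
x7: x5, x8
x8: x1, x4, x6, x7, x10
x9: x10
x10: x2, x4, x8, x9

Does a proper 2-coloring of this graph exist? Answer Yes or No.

No

x1, x4, x8 are pairwise adjacent, so at least 3 colors are needed.
So 2 colors are not enough.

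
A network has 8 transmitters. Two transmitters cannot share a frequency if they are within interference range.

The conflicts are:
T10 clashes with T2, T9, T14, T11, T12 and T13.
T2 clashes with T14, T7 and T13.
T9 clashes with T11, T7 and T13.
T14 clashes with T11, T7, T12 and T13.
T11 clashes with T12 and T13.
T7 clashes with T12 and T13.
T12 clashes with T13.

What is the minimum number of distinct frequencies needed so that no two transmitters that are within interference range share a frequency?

5

T10, T14, T11, T12, T13 all conflict with each other, so at least 5 frequencies are needed.
5 frequencies suffice: frequency 1 → {T13}; frequency 2 → {T10, T7}; frequency 3 → {T9, T14}; frequency 4 → {T2, T12}; frequency 5 → {T11}. Each listed conflict is separated.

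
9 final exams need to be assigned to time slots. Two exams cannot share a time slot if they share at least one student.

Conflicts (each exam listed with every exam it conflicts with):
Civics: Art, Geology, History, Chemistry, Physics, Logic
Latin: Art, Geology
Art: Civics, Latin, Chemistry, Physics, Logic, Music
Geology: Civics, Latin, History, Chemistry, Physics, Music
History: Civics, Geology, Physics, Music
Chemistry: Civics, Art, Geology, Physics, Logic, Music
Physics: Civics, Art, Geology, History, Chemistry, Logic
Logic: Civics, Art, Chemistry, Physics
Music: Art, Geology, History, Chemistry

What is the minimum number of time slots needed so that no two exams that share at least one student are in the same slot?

5

Civics, Art, Chemistry, Physics, Logic pairwise conflict, so at least 5 time slots are needed.
5 time slots suffice: Civics=3, Latin=2, Art=1, Geology=1, History=2, Chemistry=2, Physics=4, Logic=5, Music=3. No two conflicting exams share a time slot.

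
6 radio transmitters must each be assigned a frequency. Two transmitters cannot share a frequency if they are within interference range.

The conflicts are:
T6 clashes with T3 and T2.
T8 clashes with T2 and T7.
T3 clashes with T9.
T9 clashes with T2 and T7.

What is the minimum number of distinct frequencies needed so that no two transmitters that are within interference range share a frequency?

T8 and T7 conflict, so at least 2 frequencies are needed.
A valid assignment using 2 frequencies: T6=1, T8=1, T3=2, T9=1, T2=2, T7=2. No two conflicting transmitters share a frequency.

2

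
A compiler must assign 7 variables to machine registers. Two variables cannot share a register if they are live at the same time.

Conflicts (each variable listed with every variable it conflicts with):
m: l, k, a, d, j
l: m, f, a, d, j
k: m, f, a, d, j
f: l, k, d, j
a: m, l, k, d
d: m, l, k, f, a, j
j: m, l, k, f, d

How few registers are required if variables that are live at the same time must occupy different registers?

4

m, k, a, d all conflict with each other, so at least 4 registers are needed.
4 registers suffice: register 1 → {d}; register 2 → {l, k}; register 3 → {m, f}; register 4 → {a, j}. No two conflicting variables share a register.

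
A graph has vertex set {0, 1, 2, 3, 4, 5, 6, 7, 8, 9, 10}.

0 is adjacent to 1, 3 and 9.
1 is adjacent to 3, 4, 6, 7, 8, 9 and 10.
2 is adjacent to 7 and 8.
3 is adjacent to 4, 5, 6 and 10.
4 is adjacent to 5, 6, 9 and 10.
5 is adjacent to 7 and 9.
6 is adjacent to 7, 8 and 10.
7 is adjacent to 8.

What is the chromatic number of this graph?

1, 3, 4, 6, 10 form a clique, so at least 5 colors are needed.
5 colors suffice: color a → {1, 2, 5}; color b → {0, 4, 7}; color c → {6, 9}; color d → {3, 8}; color e → {10}. No two adjacent vertices share a color.

5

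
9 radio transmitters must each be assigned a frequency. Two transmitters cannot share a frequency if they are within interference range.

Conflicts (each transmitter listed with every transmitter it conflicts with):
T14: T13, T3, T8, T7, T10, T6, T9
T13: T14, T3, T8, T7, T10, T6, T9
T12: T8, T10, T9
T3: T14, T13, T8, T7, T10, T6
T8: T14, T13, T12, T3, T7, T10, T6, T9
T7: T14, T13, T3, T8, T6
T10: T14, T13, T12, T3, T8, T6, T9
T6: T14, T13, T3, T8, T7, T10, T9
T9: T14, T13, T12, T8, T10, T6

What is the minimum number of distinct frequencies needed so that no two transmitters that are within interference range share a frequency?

6

T14, T13, T8, T10, T6, T9 all conflict with each other, so at least 6 frequencies are needed.
6 frequencies suffice: frequency 1 → {T8}; frequency 2 → {T12, T6}; frequency 3 → {T13}; frequency 4 → {T7, T10}; frequency 5 → {T14}; frequency 6 → {T3, T9}. Every pair that conflicts lands in different frequencies.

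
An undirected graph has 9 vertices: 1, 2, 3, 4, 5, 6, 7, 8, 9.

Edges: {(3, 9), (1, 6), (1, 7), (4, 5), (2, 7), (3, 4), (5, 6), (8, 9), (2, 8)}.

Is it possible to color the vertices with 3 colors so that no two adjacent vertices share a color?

Yes

The chromatic number is 3. The cycle 7-2-8-9-3-4-5-6-1-7 has odd length 9, so it cannot be 2-colored; at least 3 colors are needed.
One proper 3-coloring: 1=blue, 2=blue, 3=red, 4=blue, 5=red, 6=green, 7=red, 8=red, 9=blue.
That is already a proper 3-coloring.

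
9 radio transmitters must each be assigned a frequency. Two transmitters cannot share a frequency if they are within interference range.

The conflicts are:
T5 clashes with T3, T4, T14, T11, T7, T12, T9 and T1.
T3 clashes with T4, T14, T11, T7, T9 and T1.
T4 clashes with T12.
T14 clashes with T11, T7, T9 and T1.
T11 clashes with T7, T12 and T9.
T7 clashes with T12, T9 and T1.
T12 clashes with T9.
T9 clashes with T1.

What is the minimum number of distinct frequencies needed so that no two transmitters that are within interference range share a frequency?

T5, T3, T14, T11, T7, T9 are mutually in conflict, so at least 6 frequencies are needed.
6 frequencies suffice: T5=1, T3=2, T4=3, T14=6, T11=5, T7=3, T12=2, T9=4, T1=5. No two conflicting transmitters share a frequency.

6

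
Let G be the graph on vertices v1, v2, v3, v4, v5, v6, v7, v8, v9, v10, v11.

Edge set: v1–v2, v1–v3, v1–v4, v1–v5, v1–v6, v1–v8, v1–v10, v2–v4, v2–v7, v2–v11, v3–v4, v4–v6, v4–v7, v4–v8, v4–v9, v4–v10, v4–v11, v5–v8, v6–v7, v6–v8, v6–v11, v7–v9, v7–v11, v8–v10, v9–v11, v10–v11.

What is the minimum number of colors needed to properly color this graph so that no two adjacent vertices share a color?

v4, v6, v7, v11 are mutually adjacent (a clique of size 4), so at least 4 colors are needed.
4 colors suffice: v1=B, v2=G, v3=G, v4=R, v5=R, v6=G, v7=Y, v8=Y, v9=G, v10=G, v11=B. Every edge joins two different colors.

4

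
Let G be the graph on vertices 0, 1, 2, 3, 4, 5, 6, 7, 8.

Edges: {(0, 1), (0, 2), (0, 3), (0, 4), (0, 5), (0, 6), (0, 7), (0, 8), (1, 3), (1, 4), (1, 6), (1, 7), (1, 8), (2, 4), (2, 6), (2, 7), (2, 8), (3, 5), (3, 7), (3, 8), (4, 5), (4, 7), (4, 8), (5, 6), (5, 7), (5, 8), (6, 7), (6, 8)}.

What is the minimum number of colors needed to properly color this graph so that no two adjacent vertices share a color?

0, 3, 5, 7 form a clique, so at least 4 colors are needed.
4 colors suffice: color a → {0}; color b → {7, 8}; color c → {1, 2, 5}; color d → {3, 4, 6}. No two adjacent vertices share a color.

4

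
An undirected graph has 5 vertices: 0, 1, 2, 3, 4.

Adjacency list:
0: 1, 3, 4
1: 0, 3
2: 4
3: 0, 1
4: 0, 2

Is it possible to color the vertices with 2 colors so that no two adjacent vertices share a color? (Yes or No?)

0, 1, 3 form a triangle, so at least 3 colors are needed.
So 2 colors are not enough.

No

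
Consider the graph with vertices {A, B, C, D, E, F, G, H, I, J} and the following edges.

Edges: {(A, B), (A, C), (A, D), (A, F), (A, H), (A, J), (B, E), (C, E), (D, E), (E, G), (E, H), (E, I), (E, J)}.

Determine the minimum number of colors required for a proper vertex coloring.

E and G are adjacent, so at least 2 colors are needed.
2 colors suffice: color red → {A, E}; color blue → {B, C, D, F, G, H, I, J}. Each edge has distinct colors on its endpoints.

2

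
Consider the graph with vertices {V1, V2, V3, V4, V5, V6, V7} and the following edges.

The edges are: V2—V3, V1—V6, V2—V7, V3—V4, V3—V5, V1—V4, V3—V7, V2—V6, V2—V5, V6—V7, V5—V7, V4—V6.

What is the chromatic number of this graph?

V2, V3, V5, V7 are mutually adjacent (a clique of size 4), so at least 4 colors are needed.
4 colors suffice: color R → {V4, V7}; color B → {V3, V6}; color G → {V1, V2}; color Y → {V5}. Every edge joins two different colors.

4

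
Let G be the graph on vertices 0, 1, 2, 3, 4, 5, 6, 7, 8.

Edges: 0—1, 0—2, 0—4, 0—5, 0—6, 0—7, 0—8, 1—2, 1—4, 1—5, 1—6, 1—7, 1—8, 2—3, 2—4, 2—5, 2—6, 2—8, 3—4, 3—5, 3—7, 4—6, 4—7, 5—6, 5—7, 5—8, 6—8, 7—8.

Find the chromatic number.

0, 1, 2, 5, 6, 8 are pairwise adjacent (a clique of size 6), so at least 6 colors are needed.
6 colors suffice: 0=d, 1=c, 2=a, 3=c, 4=b, 5=b, 6=e, 7=a, 8=f. No two adjacent vertices share a color.

6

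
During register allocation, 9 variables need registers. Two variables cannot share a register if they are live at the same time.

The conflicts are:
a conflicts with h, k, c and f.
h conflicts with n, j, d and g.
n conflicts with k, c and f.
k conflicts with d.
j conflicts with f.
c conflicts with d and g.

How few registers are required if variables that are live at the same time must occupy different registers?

2

c and g conflict, so at least 2 registers are needed.
2 registers suffice: register 1 → {h, k, c, f}; register 2 → {a, n, j, d, g}. Each listed conflict is separated.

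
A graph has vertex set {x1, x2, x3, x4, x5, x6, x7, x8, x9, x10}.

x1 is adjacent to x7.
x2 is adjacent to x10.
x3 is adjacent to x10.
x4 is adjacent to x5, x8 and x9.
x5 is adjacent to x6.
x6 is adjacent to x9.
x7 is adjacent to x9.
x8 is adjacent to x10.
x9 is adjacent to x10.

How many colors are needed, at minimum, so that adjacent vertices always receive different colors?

2

x8 and x10 are adjacent, so at least 2 colors are needed.
2 colors suffice: color 1 → {x1, x2, x3, x5, x8, x9}; color 2 → {x4, x6, x7, x10}. No two adjacent vertices share a color.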